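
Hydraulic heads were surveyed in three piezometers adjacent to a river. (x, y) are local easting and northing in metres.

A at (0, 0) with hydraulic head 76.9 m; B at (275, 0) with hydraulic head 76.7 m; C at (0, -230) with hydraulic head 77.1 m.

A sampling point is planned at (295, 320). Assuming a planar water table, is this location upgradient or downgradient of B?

downgradient

∂h/∂x = (76.7 − 76.9) / (275 − 0) = -0.0007273
∂h/∂y = (77.1 − 76.9) / (-230 − 0) = -0.0008696
Head at (295, 320) = 76.9 + (-0.0007273)·(295) + (-0.0008696)·(320) = 76.41 m.
That is lower than the 76.7 m at B, so the point is downgradient.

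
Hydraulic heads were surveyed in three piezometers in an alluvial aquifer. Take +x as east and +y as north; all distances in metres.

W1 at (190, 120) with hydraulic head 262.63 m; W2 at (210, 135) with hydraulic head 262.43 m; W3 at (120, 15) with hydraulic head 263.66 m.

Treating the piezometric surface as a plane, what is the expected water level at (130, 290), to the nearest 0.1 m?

261.9 m

Taking W1 as reference: W2−W1 = (20, 15, -0.20); W3−W1 = (-70, -105, +1.03).
Solve a·Δx + b·Δy = Δh: det = 20·(-105) − (-70)·15 = -1050.
∂h/∂x = [(-0.20)·(-105) − (+1.03)·15] / -1050 = -0.005286
∂h/∂y = [20·(+1.03) − (-70)·(-0.20)] / -1050 = -0.006286
h(130, 290) = 262.63 + (-0.005286)·(-60) + (-0.006286)·(170) = 262.63 +0.317 -1.069 = 261.879 m.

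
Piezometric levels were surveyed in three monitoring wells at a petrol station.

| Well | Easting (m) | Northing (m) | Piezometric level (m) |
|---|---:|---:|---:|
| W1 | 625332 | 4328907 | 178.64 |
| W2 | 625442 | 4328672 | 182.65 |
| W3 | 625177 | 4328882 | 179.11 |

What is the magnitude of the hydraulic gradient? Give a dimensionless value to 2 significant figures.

With h = a·x + b·y + c and W1 as origin, the differences give:
  110·a + (-235)·b = +4.01
  (-155)·a + (-25)·b = +0.47
Eliminate b (×(-25) and ×(-235), subtract): -39175·a = 10.200 → a = ∂h/∂x = -0.0002604
Back-substitute: b = ∂h/∂y = -0.01719.
|∇h| = √(-0.0002604² + -0.01719²) = 0.01719

0.017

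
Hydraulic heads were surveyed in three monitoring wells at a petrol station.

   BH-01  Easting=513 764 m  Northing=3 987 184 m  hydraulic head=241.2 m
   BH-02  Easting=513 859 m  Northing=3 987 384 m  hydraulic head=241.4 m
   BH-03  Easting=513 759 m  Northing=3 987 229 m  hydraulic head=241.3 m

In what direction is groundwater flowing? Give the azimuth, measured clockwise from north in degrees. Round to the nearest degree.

134°

With h = a·x + b·y + c and BH-01 as origin, the differences give:
  95·a + 200·b = +0.2
  (-5)·a + 45·b = +0.1
Eliminate b (×45 and ×200, subtract): 5275·a = -11.00 → a = ∂h/∂x = -0.002085
Back-substitute: b = ∂h/∂y = +0.001991.
Flow direction (−∇h) has components (+0.002085 E, -0.001991 N).
Azimuth = atan2(E, N) = atan2(+0.002085, -0.001991) = 133.7° ≈ 134°.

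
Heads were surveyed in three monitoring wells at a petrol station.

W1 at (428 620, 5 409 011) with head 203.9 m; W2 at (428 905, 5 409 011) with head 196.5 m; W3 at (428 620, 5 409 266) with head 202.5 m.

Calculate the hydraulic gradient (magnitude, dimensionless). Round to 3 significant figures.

∂h/∂x = (196.5 − 203.9) / (428905 − 428620) = -0.02596
∂h/∂y = (202.5 − 203.9) / (5409266 − 5409011) = -0.005490
|∇h| = √(-0.02596² + -0.005490²) = 0.02653

0.0265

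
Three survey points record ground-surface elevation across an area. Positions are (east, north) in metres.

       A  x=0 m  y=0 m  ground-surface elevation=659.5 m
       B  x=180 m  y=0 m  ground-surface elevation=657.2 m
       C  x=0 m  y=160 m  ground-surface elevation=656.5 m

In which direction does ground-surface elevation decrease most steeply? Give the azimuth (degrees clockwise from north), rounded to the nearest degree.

∂z/∂x = (657.2 − 659.5) / (180 − 0) = -0.01278
∂z/∂y = (656.5 − 659.5) / (160 − 0) = -0.01875
Steepest decrease is along −∇f: components (+0.01278 E, +0.01875 N).
Azimuth = atan2(+0.01278, +0.01875) = 34.3° ≈ 034°.

034°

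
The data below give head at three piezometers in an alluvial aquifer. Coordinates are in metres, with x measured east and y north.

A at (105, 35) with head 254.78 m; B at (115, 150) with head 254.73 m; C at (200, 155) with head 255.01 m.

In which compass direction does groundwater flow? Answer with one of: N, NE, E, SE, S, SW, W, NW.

W

With h = a·x + b·y + c and A as origin, the differences give:
  10·a + 115·b = -0.05
  95·a + 120·b = +0.23
Eliminate b (×120 and ×115, subtract): -9725·a = -32.450 → a = ∂h/∂x = +0.003337
Back-substitute: b = ∂h/∂y = -0.0007249.
Flow = −∇h = (-0.003337 east, +0.0007249 north), which points west.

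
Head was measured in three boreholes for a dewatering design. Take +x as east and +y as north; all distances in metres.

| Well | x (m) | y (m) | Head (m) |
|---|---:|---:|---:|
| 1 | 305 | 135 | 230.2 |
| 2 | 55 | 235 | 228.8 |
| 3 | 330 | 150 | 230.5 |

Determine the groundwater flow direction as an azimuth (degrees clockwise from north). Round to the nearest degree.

232°

With h = a·x + b·y + c and 1 as origin, the differences give:
  (-250)·a + 100·b = -1.4
  25·a + 15·b = +0.3
Eliminate b (×15 and ×100, subtract): -6250·a = -51.00 → a = ∂h/∂x = +0.008160
Back-substitute: b = ∂h/∂y = +0.006400.
Flow direction (−∇h) has components (-0.008160 E, -0.006400 N).
Azimuth = atan2(E, N) = atan2(-0.008160, -0.006400) = 231.9° ≈ 232°.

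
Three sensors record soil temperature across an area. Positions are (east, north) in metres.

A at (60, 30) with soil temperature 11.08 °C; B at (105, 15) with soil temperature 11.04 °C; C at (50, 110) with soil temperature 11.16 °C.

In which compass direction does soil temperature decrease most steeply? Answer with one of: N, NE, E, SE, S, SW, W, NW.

Taking A as reference: B−A = (45, -15, -0.04); C−A = (-10, 80, +0.08).
Solve a·Δx + b·Δy = ΔT: det = 45·80 − (-10)·(-15) = 3450.
∂T/∂x = [(-0.04)·80 − (+0.08)·(-15)] / 3450 = -0.0005797
∂T/∂y = [45·(+0.08) − (-10)·(-0.04)] / 3450 = +0.0009275
Steepest decrease is along −∇f = (+0.0005797 E, -0.0009275 N) → southeast.

SE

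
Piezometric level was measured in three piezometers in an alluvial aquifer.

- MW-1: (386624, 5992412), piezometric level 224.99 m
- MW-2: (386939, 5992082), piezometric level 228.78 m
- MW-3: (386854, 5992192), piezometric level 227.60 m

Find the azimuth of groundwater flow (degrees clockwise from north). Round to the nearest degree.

With h = a·x + b·y + c and MW-1 as origin, the differences give:
  315·a + (-330)·b = +3.79
  230·a + (-220)·b = +2.61
Eliminate b (×(-220) and ×(-330), subtract): 6600·a = 27.500 → a = ∂h/∂x = +0.004167
Back-substitute: b = ∂h/∂y = -0.007508.
Flow direction (−∇h) has components (-0.004167 E, +0.007508 N).
Azimuth = atan2(E, N) = atan2(-0.004167, +0.007508) = 331.0° ≈ 331°.

331°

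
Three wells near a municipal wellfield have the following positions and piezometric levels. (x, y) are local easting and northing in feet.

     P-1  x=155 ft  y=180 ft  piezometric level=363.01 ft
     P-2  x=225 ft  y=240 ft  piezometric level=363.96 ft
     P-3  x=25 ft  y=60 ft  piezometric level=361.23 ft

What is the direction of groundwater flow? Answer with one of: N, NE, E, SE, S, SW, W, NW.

Differences from P-1: to P-2 (Δx, Δy, Δh) = (70, 60, +0.95); to P-3 = (-130, -120, -1.78).
Determinant of the coordinate differences = 70·(-120) − (-130)·60 = -600.
∂h/∂x = [(+0.95)·(-120) − (-1.78)·60] / -600 = +0.01200
∂h/∂y = [70·(-1.78) − (-130)·(+0.95)] / -600 = +0.001833
Flow = −∇h = (-0.01200 east, -0.001833 north), which points west.

W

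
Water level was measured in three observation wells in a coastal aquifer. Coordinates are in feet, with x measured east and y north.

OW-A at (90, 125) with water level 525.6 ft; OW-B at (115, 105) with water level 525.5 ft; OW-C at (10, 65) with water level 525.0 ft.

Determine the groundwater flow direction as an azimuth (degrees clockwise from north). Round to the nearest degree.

Differences from OW-A: to OW-B (Δx, Δy, Δh) = (25, -20, -0.1); to OW-C = (-80, -60, -0.6).
Determinant of the coordinate differences = 25·(-60) − (-80)·(-20) = -3100.
∂h/∂x = [(-0.1)·(-60) − (-0.6)·(-20)] / -3100 = +0.001935
∂h/∂y = [25·(-0.6) − (-80)·(-0.1)] / -3100 = +0.007419
Flow direction (−∇h) has components (-0.001935 E, -0.007419 N).
Azimuth = atan2(E, N) = atan2(-0.001935, -0.007419) = 194.6° ≈ 195°.

195°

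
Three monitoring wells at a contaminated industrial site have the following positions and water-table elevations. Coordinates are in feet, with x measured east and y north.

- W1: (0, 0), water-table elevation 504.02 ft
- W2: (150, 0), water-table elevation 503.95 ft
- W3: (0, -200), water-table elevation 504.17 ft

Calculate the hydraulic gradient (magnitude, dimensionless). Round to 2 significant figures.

0.00088

∂h/∂x = (503.95 − 504.02) / (150 − 0) = -0.0004667
∂h/∂y = (504.17 − 504.02) / (-200 − 0) = -0.0007500
|∇h| = √(-0.0004667² + -0.0007500²) = 0.0008834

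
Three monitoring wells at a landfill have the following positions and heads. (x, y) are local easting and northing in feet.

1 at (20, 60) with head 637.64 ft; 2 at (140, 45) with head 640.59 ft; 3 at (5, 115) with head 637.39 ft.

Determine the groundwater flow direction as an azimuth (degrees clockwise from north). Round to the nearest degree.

265°

Three-point gradient (reference 1): Δ to 2 = (120, -15, +2.95), Δ to 3 = (-15, 55, -0.25).
∂h/∂x = +0.02486, ∂h/∂y = +0.002235 (det = 6375).
Flow direction (−∇h) has components (-0.02486 E, -0.002235 N).
Azimuth = atan2(E, N) = atan2(-0.02486, -0.002235) = 264.9° ≈ 265°.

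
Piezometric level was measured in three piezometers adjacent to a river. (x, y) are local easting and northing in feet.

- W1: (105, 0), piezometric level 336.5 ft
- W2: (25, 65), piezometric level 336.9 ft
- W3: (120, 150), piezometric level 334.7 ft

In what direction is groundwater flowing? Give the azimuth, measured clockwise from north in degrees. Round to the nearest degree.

Differences from W1: to W2 (Δx, Δy, Δh) = (-80, 65, +0.4); to W3 = (15, 150, -1.8).
Solve a·Δx + b·Δy = Δh: det = (-80)·150 − 15·65 = -12975.
∂h/∂x = [(+0.4)·150 − (-1.8)·65] / -12975 = -0.01364
∂h/∂y = [(-80)·(-1.8) − 15·(+0.4)] / -12975 = -0.01064
Flow direction (−∇h) has components (+0.01364 E, +0.01064 N).
Azimuth = atan2(E, N) = atan2(+0.01364, +0.01064) = 52.1° ≈ 052°.

052°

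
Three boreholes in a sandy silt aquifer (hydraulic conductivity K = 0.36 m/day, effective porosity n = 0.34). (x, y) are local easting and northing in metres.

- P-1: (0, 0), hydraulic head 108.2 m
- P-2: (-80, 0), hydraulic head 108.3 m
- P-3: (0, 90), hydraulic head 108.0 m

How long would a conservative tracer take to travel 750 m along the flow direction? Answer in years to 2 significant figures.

∂h/∂x = (108.3 − 108.2) / (-80 − 0) = -0.001250
∂h/∂y = (108.0 − 108.2) / (90 − 0) = -0.002222
|∇h| = √(-0.001250² + -0.002222²) = 0.002549
Seepage velocity v = K·i/n = 0.36 × 0.002549 / 0.34 = 0.002699 m/day.
t = 750 / 0.002699 = 2.779e+05 days = 761 years.

760 years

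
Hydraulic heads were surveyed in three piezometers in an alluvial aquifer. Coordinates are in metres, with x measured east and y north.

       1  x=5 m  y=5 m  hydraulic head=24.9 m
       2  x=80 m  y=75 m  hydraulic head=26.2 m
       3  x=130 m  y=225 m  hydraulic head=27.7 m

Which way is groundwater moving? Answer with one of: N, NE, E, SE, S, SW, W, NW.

Taking 1 as reference: 2−1 = (75, 70, +1.3); 3−1 = (125, 220, +2.8).
Determinant of the coordinate differences = 75·220 − 125·70 = 7750.
∂h/∂x = [(+1.3)·220 − (+2.8)·70] / 7750 = +0.01161
∂h/∂y = [75·(+2.8) − 125·(+1.3)] / 7750 = +0.006129
Flow = −∇h = (-0.01161 east, -0.006129 north), which points southwest.

SW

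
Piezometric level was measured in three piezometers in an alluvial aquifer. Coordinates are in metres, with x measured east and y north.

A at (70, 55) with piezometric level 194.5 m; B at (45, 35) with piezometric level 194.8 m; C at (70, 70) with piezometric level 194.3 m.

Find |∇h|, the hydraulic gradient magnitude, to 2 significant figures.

With h = a·x + b·y + c and A as origin, the differences give:
  (-25)·a + (-20)·b = +0.3
  0·a + 15·b = -0.2
Eliminate b (×15 and ×(-20), subtract): -375·a = 0.50 → a = ∂h/∂x = -0.001333
Back-substitute: b = ∂h/∂y = -0.01333.
|∇h| = √(-0.001333² + -0.01333²) = 0.0134

0.013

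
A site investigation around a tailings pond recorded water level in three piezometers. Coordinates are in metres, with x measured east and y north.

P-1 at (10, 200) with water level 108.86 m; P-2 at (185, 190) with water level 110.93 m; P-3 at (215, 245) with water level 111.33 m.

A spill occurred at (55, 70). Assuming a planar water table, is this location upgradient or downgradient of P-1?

upgradient

Differences from P-1: to P-2 (Δx, Δy, Δh) = (175, -10, +2.07); to P-3 = (205, 45, +2.47).
Solve a·Δx + b·Δy = Δh: det = 175·45 − 205·(-10) = 9925.
∂h/∂x = [(+2.07)·45 − (+2.47)·(-10)] / 9925 = +0.01187
∂h/∂y = [175·(+2.47) − 205·(+2.07)] / 9925 = +0.0007960
Head at (55, 70) = 108.86 + (+0.01187)·(45) + (+0.0007960)·(-130) = 109.29 m.
That is higher than the 108.86 m at P-1, so the point is upgradient.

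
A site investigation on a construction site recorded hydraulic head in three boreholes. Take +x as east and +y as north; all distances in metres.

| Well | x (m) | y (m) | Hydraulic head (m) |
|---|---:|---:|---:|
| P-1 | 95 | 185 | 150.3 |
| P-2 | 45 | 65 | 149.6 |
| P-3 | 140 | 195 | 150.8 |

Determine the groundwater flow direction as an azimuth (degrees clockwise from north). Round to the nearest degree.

With h = a·x + b·y + c and P-1 as origin, the differences give:
  (-50)·a + (-120)·b = -0.7
  45·a + 10·b = +0.5
Eliminate b (×10 and ×(-120), subtract): 4900·a = 53.00 → a = ∂h/∂x = +0.01082
Back-substitute: b = ∂h/∂y = +0.001327.
Flow direction (−∇h) has components (-0.01082 E, -0.001327 N).
Azimuth = atan2(E, N) = atan2(-0.01082, -0.001327) = 263.0° ≈ 263°.

263°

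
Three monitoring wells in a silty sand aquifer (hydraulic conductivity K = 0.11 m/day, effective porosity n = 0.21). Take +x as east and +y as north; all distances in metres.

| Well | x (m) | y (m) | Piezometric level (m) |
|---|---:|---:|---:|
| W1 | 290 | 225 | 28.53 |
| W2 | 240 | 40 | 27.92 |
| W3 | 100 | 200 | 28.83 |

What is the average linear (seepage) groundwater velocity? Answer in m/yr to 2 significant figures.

With h = a·x + b·y + c and W1 as origin, the differences give:
  (-50)·a + (-185)·b = -0.61
  (-190)·a + (-25)·b = +0.30
Eliminate b (×(-25) and ×(-185), subtract): -33900·a = 70.750 → a = ∂h/∂x = -0.002087
Back-substitute: b = ∂h/∂y = +0.003861.
|∇h| = √(-0.002087² + 0.003861²) = 0.004389
Seepage velocity v = K·i/n = 0.11 × 0.004389 / 0.21 = 0.002299 m/day = 0.8397 m/yr.

0.84 m/yr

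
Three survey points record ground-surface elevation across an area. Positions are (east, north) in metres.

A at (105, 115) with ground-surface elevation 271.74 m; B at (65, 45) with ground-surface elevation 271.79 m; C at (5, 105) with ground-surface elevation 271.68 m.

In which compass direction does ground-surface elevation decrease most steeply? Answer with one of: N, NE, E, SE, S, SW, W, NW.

NW

Taking A as reference: B−A = (-40, -70, +0.05); C−A = (-100, -10, -0.06).
Determinant of the coordinate differences = (-40)·(-10) − (-100)·(-70) = -6600.
∂z/∂x = [(+0.05)·(-10) − (-0.06)·(-70)] / -6600 = +0.0007121
∂z/∂y = [(-40)·(-0.06) − (-100)·(+0.05)] / -6600 = -0.001121
Steepest decrease is along −∇f = (-0.0007121 E, +0.001121 N) → northwest.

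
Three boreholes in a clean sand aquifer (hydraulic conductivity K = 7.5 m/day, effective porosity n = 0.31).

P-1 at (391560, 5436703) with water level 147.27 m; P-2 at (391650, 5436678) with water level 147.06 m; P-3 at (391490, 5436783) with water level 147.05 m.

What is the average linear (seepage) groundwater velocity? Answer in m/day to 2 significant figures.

0.18 m/day

Three-point gradient (reference P-1): Δ to P-2 = (90, -25, -0.21), Δ to P-3 = (-70, 80, -0.22).
∂h/∂x = -0.004092, ∂h/∂y = -0.006330 (det = 5450).
|∇h| = √(-0.004092² + -0.006330²) = 0.007537
Seepage velocity v = K·i/n = 7.5 × 0.007537 / 0.31 = 0.1823 m/day.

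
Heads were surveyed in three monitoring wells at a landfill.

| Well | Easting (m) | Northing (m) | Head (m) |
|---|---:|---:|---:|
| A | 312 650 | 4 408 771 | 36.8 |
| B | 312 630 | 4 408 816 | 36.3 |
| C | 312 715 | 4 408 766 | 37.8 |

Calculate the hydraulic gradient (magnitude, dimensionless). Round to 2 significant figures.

Three-point gradient (reference A): Δ to B = (-20, 45, -0.5), Δ to C = (65, -5, +1.0).
∂h/∂x = +0.01504, ∂h/∂y = -0.004425 (det = -2825).
|∇h| = √(0.01504² + -0.004425²) = 0.01568

0.016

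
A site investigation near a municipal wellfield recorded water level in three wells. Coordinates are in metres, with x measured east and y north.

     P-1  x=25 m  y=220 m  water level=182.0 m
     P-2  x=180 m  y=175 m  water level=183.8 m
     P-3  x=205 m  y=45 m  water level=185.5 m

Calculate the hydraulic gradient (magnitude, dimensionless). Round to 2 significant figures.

0.014

With h = a·x + b·y + c and P-1 as origin, the differences give:
  155·a + (-45)·b = +1.8
  180·a + (-175)·b = +3.5
Eliminate b (×(-175) and ×(-45), subtract): -19025·a = -157.50 → a = ∂h/∂x = +0.008279
Back-substitute: b = ∂h/∂y = -0.01148.
|∇h| = √(0.008279² + -0.01148²) = 0.01415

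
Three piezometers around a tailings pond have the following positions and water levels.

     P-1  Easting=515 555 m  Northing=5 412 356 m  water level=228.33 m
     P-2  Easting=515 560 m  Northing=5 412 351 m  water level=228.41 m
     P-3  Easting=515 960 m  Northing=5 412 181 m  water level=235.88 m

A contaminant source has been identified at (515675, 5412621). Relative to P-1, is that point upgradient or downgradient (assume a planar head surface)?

upgradient

Three-point gradient (reference P-1): Δ to P-2 = (5, -5, +0.08), Δ to P-3 = (405, -175, +7.55).
∂h/∂x = +0.02065, ∂h/∂y = +0.004652 (det = 1150).
Head at (515675, 5412621) = 228.33 + (+0.02065)·(120) + (+0.004652)·(265) = 232.04 m.
That is higher than the 228.33 m at P-1, so the point is upgradient.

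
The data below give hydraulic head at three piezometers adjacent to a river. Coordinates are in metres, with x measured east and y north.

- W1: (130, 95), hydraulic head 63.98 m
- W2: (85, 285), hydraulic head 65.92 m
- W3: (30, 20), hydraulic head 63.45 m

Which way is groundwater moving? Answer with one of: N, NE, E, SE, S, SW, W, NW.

Taking W1 as reference: W2−W1 = (-45, 190, +1.94); W3−W1 = (-100, -75, -0.53).
Solve a·Δx + b·Δy = Δh: det = (-45)·(-75) − (-100)·190 = 22375.
∂h/∂x = [(+1.94)·(-75) − (-0.53)·190] / 22375 = -0.002002
∂h/∂y = [(-45)·(-0.53) − (-100)·(+1.94)] / 22375 = +0.009736
Flow = −∇h = (+0.002002 east, -0.009736 north), which points south.

S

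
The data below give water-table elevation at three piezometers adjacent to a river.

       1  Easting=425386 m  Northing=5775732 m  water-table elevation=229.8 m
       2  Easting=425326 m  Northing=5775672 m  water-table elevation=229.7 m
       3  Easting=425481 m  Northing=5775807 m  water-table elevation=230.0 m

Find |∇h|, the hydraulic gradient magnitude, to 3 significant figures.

With h = a·x + b·y + c and 1 as origin, the differences give:
  (-60)·a + (-60)·b = -0.1
  95·a + 75·b = +0.2
Eliminate b (×75 and ×(-60), subtract): 1200·a = 4.50 → a = ∂h/∂x = +0.003750
Back-substitute: b = ∂h/∂y = -0.002083.
|∇h| = √(0.003750² + -0.002083²) = 0.00429

0.00429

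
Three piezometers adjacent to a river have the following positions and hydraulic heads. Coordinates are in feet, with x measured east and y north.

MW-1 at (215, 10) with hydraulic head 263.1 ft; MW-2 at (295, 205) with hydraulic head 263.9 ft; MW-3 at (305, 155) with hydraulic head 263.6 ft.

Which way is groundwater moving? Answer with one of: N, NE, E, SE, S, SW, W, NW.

SE

Differences from MW-1: to MW-2 (Δx, Δy, Δh) = (80, 195, +0.8); to MW-3 = (90, 145, +0.5).
Solve a·Δx + b·Δy = Δh: det = 80·145 − 90·195 = -5950.
∂h/∂x = [(+0.8)·145 − (+0.5)·195] / -5950 = -0.003109
∂h/∂y = [80·(+0.5) − 90·(+0.8)] / -5950 = +0.005378
Flow = −∇h = (+0.003109 east, -0.005378 north), which points southeast.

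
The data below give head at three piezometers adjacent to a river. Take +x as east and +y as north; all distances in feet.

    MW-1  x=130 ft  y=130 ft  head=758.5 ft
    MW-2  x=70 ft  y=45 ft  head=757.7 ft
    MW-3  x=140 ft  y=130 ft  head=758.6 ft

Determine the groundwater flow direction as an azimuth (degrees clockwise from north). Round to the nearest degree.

Differences from MW-1: to MW-2 (Δx, Δy, Δh) = (-60, -85, -0.8); to MW-3 = (10, 0, +0.1).
Solve a·Δx + b·Δy = Δh: det = (-60)·0 − 10·(-85) = 850.
∂h/∂x = [(-0.8)·0 − (+0.1)·(-85)] / 850 = +0.01000
∂h/∂y = [(-60)·(+0.1) − 10·(-0.8)] / 850 = +0.002353
Flow direction (−∇h) has components (-0.01000 E, -0.002353 N).
Azimuth = atan2(E, N) = atan2(-0.01000, -0.002353) = 256.8° ≈ 257°.

257°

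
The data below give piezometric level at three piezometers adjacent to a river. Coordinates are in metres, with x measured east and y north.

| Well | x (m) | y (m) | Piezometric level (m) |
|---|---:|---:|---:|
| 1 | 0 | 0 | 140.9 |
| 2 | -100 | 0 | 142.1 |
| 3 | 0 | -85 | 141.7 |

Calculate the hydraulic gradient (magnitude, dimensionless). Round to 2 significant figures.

0.015

∂h/∂x = (142.1 − 140.9) / (-100 − 0) = -0.01200
∂h/∂y = (141.7 − 140.9) / (-85 − 0) = -0.009412
|∇h| = √(-0.01200² + -0.009412²) = 0.01525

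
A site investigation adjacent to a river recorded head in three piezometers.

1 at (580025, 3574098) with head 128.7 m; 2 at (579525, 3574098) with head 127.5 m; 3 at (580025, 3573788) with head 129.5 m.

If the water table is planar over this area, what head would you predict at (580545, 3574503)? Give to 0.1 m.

∂h/∂x = (127.5 − 128.7) / (579525 − 580025) = +0.002400
∂h/∂y = (129.5 − 128.7) / (3573788 − 3574098) = -0.002581
h(580545, 3574503) = 128.7 + (+0.002400)·(520) + (-0.002581)·(405) = 128.7 +1.248 -1.045 = 128.903 m.

128.9 m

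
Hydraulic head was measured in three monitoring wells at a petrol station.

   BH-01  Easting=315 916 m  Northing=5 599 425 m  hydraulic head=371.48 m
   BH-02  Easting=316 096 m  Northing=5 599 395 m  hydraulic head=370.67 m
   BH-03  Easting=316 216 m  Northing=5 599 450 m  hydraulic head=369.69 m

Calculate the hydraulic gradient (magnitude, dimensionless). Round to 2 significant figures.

Three-point gradient (reference BH-01): Δ to BH-02 = (180, -30, -0.81), Δ to BH-03 = (300, 25, -1.79).
∂h/∂x = -0.005478, ∂h/∂y = -0.005867 (det = 13500).
|∇h| = √(-0.005478² + -0.005867²) = 0.008027

0.0080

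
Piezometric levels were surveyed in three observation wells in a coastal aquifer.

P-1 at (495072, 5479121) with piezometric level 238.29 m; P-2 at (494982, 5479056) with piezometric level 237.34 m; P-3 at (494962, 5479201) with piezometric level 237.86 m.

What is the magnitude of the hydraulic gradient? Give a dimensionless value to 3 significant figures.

0.00857

Differences from P-1: to P-2 (Δx, Δy, Δh) = (-90, -65, -0.95); to P-3 = (-110, 80, -0.43).
Determinant of the coordinate differences = (-90)·80 − (-110)·(-65) = -14350.
∂h/∂x = [(-0.95)·80 − (-0.43)·(-65)] / -14350 = +0.007244
∂h/∂y = [(-90)·(-0.43) − (-110)·(-0.95)] / -14350 = +0.004585
|∇h| = √(0.007244² + 0.004585²) = 0.008573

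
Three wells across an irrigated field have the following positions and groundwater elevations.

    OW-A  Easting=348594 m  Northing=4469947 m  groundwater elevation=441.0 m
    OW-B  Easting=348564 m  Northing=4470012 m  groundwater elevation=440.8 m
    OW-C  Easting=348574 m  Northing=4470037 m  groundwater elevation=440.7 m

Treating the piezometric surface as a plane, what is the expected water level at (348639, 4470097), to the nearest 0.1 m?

440.4 m

With h = a·x + b·y + c and OW-A as origin, the differences give:
  (-30)·a + 65·b = -0.2
  (-20)·a + 90·b = -0.3
Eliminate b (×90 and ×65, subtract): -1400·a = 1.50 → a = ∂h/∂x = -0.001071
Back-substitute: b = ∂h/∂y = -0.003571.
h(348639, 4470097) = 441.0 + (-0.001071)·(45) + (-0.003571)·(150) = 441.0 -0.048 -0.536 = 440.416 m.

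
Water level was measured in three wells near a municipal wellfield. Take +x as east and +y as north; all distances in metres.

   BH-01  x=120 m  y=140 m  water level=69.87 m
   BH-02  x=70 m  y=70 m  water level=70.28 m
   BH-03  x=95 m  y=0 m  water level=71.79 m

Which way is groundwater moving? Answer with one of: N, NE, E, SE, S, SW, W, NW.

NW

With h = a·x + b·y + c and BH-01 as origin, the differences give:
  (-50)·a + (-70)·b = +0.41
  (-25)·a + (-140)·b = +1.92
Eliminate b (×(-140) and ×(-70), subtract): 5250·a = 77.000 → a = ∂h/∂x = +0.01467
Back-substitute: b = ∂h/∂y = -0.01633.
Flow = −∇h = (-0.01467 east, +0.01633 north), which points northwest.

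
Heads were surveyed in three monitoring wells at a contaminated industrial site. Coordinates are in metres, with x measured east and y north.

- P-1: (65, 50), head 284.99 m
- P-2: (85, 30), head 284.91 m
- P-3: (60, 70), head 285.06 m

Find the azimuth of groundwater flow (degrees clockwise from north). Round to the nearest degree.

With h = a·x + b·y + c and P-1 as origin, the differences give:
  20·a + (-20)·b = -0.08
  (-5)·a + 20·b = +0.07
Eliminate b (×20 and ×(-20), subtract): 300·a = -0.200 → a = ∂h/∂x = -0.0006667
Back-substitute: b = ∂h/∂y = +0.003333.
Flow direction (−∇h) has components (+0.0006667 E, -0.003333 N).
Azimuth = atan2(E, N) = atan2(+0.0006667, -0.003333) = 168.7° ≈ 169°.

169°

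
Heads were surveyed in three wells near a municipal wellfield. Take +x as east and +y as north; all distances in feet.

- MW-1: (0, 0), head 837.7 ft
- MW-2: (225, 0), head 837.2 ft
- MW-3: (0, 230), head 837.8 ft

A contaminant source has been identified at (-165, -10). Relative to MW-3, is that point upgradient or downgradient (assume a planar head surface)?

upgradient

∂h/∂x = (837.2 − 837.7) / (225 − 0) = -0.002222
∂h/∂y = (837.8 − 837.7) / (230 − 0) = +0.0004348
Head at (-165, -10) = 837.7 + (-0.002222)·(-165) + (+0.0004348)·(-10) = 838.06 ft.
That is higher than the 837.8 ft at MW-3, so the point is upgradient.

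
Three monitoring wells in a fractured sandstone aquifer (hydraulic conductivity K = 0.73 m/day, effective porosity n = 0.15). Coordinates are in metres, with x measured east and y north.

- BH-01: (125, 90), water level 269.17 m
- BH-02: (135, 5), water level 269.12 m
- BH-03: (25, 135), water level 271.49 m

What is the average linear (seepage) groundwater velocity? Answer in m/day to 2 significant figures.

0.12 m/day

With h = a·x + b·y + c and BH-01 as origin, the differences give:
  10·a + (-85)·b = -0.05
  (-100)·a + 45·b = +2.32
Eliminate b (×45 and ×(-85), subtract): -8050·a = 194.950 → a = ∂h/∂x = -0.02422
Back-substitute: b = ∂h/∂y = -0.002261.
|∇h| = √(-0.02422² + -0.002261²) = 0.02433
Seepage velocity v = K·i/n = 0.73 × 0.02433 / 0.15 = 0.1184 m/day.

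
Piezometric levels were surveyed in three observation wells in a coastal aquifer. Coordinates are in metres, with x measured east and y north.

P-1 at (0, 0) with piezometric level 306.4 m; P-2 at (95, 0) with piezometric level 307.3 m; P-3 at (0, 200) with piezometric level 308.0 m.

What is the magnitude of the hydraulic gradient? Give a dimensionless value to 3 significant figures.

0.0124

∂h/∂x = (307.3 − 306.4) / (95 − 0) = +0.009474
∂h/∂y = (308.0 − 306.4) / (200 − 0) = +0.008000
|∇h| = √(0.009474² + 0.008000²) = 0.0124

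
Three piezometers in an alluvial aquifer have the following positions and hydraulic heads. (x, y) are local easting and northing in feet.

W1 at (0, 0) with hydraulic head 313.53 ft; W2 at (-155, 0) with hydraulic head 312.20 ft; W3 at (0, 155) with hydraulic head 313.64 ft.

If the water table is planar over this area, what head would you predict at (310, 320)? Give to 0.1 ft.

∂h/∂x = (312.20 − 313.53) / (-155 − 0) = +0.008581
∂h/∂y = (313.64 − 313.53) / (155 − 0) = +0.0007097
h(310, 320) = 313.53 + (+0.008581)·(310) + (+0.0007097)·(320) = 313.53 +2.660 +0.227 = 316.417 ft.

316.4 ft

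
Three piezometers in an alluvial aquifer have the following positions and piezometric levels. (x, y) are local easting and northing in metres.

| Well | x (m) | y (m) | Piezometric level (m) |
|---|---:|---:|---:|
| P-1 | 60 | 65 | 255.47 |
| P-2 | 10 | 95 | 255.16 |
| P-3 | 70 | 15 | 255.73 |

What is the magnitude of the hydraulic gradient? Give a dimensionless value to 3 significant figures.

0.00570

Taking P-1 as reference: P-2−P-1 = (-50, 30, -0.31); P-3−P-1 = (10, -50, +0.26).
Solve a·Δx + b·Δy = Δh: det = (-50)·(-50) − 10·30 = 2200.
∂h/∂x = [(-0.31)·(-50) − (+0.26)·30] / 2200 = +0.003500
∂h/∂y = [(-50)·(+0.26) − 10·(-0.31)] / 2200 = -0.004500
|∇h| = √(0.003500² + -0.004500²) = 0.005701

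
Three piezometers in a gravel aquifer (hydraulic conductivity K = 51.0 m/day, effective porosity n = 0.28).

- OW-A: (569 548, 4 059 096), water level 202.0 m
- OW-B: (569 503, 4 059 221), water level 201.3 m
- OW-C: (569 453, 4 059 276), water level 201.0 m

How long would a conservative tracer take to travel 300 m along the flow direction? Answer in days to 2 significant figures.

With h = a·x + b·y + c and OW-A as origin, the differences give:
  (-45)·a + 125·b = -0.7
  (-95)·a + 180·b = -1.0
Eliminate b (×180 and ×125, subtract): 3775·a = -1.00 → a = ∂h/∂x = -0.0002649
Back-substitute: b = ∂h/∂y = -0.005695.
|∇h| = √(-0.0002649² + -0.005695²) = 0.005701
Seepage velocity v = K·i/n = 51.0 × 0.005701 / 0.28 = 1.038 m/day.
t = 300 / 1.038 = 289 days.

290 days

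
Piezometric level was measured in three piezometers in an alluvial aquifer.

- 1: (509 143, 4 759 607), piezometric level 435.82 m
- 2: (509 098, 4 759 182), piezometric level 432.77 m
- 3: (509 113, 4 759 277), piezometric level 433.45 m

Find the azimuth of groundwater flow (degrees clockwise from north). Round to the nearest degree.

177°

With h = a·x + b·y + c and 1 as origin, the differences give:
  (-45)·a + (-425)·b = -3.05
  (-30)·a + (-330)·b = -2.37
Eliminate b (×(-330) and ×(-425), subtract): 2100·a = -0.750 → a = ∂h/∂x = -0.0003571
Back-substitute: b = ∂h/∂y = +0.007214.
Flow direction (−∇h) has components (+0.0003571 E, -0.007214 N).
Azimuth = atan2(E, N) = atan2(+0.0003571, -0.007214) = 177.2° ≈ 177°.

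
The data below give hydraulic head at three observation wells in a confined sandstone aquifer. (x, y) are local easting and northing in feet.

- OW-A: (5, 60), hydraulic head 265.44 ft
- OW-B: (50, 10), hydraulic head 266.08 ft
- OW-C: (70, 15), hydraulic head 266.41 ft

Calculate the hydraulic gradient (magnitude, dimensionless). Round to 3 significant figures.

0.0162

With h = a·x + b·y + c and OW-A as origin, the differences give:
  45·a + (-50)·b = +0.64
  65·a + (-45)·b = +0.97
Eliminate b (×(-45) and ×(-50), subtract): 1225·a = 19.700 → a = ∂h/∂x = +0.01608
Back-substitute: b = ∂h/∂y = +0.001673.
|∇h| = √(0.01608² + 0.001673²) = 0.01617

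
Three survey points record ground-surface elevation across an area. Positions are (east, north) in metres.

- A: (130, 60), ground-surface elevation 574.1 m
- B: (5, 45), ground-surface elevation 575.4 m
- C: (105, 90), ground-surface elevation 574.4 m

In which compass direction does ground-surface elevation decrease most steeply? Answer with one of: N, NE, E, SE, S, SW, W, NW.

E

Three-point gradient (reference A): Δ to B = (-125, -15, +1.3), Δ to C = (-25, 30, +0.3).
∂z/∂x = -0.01055, ∂z/∂y = +0.001212 (det = -4125).
Steepest decrease is along −∇f = (+0.01055 E, -0.001212 N) → east.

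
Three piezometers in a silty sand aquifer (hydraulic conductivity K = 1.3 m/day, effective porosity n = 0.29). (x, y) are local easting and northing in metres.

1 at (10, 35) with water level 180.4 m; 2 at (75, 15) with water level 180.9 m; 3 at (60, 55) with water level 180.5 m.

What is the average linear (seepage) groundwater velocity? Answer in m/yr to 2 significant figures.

Three-point gradient (reference 1): Δ to 2 = (65, -20, +0.5), Δ to 3 = (50, 20, +0.1).
∂h/∂x = +0.005217, ∂h/∂y = -0.008043 (det = 2300).
|∇h| = √(0.005217² + -0.008043²) = 0.009587
Seepage velocity v = K·i/n = 1.3 × 0.009587 / 0.29 = 0.04298 m/day = 15.7 m/yr.

16 m/yr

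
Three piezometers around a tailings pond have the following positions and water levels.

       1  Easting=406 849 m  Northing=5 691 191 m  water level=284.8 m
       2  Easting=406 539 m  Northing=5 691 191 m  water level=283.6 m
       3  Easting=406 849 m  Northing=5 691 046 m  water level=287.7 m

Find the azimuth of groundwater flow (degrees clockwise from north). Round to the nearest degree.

∂h/∂x = (283.6 − 284.8) / (406539 − 406849) = +0.003871
∂h/∂y = (287.7 − 284.8) / (5691046 − 5691191) = -0.02000
Flow direction (−∇h) has components (-0.003871 E, +0.02000 N).
Azimuth = atan2(E, N) = atan2(-0.003871, +0.02000) = 349.0° ≈ 349°.

349°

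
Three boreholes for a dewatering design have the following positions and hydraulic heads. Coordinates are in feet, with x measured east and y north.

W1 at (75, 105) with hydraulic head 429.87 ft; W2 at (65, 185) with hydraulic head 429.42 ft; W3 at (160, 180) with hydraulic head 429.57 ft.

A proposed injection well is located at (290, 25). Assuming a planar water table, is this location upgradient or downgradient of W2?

upgradient

Differences from W1: to W2 (Δx, Δy, Δh) = (-10, 80, -0.45); to W3 = (85, 75, -0.30).
Solve a·Δx + b·Δy = Δh: det = (-10)·75 − 85·80 = -7550.
∂h/∂x = [(-0.45)·75 − (-0.30)·80] / -7550 = +0.001291
∂h/∂y = [(-10)·(-0.30) − 85·(-0.45)] / -7550 = -0.005464
Head at (290, 25) = 429.87 + (+0.001291)·(215) + (-0.005464)·(-80) = 430.58 ft.
That is higher than the 429.42 ft at W2, so the point is upgradient.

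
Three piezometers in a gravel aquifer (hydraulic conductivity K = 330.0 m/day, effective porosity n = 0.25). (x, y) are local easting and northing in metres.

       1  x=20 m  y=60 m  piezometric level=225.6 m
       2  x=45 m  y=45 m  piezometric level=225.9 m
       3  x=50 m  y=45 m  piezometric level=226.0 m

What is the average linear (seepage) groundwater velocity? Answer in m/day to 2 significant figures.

Differences from 1: to 2 (Δx, Δy, Δh) = (25, -15, +0.3); to 3 = (30, -15, +0.4).
Solve a·Δx + b·Δy = Δh: det = 25·(-15) − 30·(-15) = 75.
∂h/∂x = [(+0.3)·(-15) − (+0.4)·(-15)] / 75 = +0.02000
∂h/∂y = [25·(+0.4) − 30·(+0.3)] / 75 = +0.01333
|∇h| = √(0.02000² + 0.01333²) = 0.02404
Seepage velocity v = K·i/n = 330.0 × 0.02404 / 0.25 = 31.73 m/day.

32 m/day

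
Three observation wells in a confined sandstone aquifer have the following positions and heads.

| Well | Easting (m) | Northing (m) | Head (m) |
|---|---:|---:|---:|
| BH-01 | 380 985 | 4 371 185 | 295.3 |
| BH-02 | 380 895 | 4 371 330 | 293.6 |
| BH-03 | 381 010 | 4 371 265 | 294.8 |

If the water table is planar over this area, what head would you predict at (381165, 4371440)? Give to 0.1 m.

With h = a·x + b·y + c and BH-01 as origin, the differences give:
  (-90)·a + 145·b = -1.7
  25·a + 80·b = -0.5
Eliminate b (×80 and ×145, subtract): -10825·a = -63.50 → a = ∂h/∂x = +0.005866
Back-substitute: b = ∂h/∂y = -0.008083.
h(381165, 4371440) = 295.3 + (+0.005866)·(180) + (-0.008083)·(255) = 295.3 +1.056 -2.061 = 294.295 m.

294.3 m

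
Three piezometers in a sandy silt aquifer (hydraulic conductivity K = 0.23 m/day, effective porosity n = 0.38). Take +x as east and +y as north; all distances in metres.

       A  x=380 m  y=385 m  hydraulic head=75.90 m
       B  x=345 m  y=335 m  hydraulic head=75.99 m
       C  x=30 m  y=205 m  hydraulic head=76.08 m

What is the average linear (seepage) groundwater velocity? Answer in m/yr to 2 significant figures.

With h = a·x + b·y + c and A as origin, the differences give:
  (-35)·a + (-50)·b = +0.09
  (-350)·a + (-180)·b = +0.18
Eliminate b (×(-180) and ×(-50), subtract): -11200·a = -7.200 → a = ∂h/∂x = +0.0006429
Back-substitute: b = ∂h/∂y = -0.002250.
|∇h| = √(0.0006429² + -0.002250²) = 0.00234
Seepage velocity v = K·i/n = 0.23 × 0.00234 / 0.38 = 0.001416 m/day = 0.5172 m/yr.

0.52 m/yr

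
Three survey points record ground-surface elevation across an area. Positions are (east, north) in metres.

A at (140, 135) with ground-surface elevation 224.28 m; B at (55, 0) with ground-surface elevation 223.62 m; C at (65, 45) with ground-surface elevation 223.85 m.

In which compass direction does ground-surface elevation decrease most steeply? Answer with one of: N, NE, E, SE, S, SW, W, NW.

Differences from A: to B (Δx, Δy, Δh) = (-85, -135, -0.66); to C = (-75, -90, -0.43).
Solve a·Δx + b·Δy = Δz: det = (-85)·(-90) − (-75)·(-135) = -2475.
∂z/∂x = [(-0.66)·(-90) − (-0.43)·(-135)] / -2475 = -0.0005455
∂z/∂y = [(-85)·(-0.43) − (-75)·(-0.66)] / -2475 = +0.005232
Steepest decrease is along −∇f = (+0.0005455 E, -0.005232 N) → south.

S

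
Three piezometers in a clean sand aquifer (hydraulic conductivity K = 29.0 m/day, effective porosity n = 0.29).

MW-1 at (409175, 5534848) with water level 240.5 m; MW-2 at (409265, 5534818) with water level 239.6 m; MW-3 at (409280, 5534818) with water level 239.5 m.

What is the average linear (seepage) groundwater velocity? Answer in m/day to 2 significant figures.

1.2 m/day

Taking MW-1 as reference: MW-2−MW-1 = (90, -30, -0.9); MW-3−MW-1 = (105, -30, -1.0).
Determinant of the coordinate differences = 90·(-30) − 105·(-30) = 450.
∂h/∂x = [(-0.9)·(-30) − (-1.0)·(-30)] / 450 = -0.006667
∂h/∂y = [90·(-1.0) − 105·(-0.9)] / 450 = +0.01000
|∇h| = √(-0.006667² + 0.01000²) = 0.01202
Seepage velocity v = K·i/n = 29.0 × 0.01202 / 0.29 = 1.202 m/day.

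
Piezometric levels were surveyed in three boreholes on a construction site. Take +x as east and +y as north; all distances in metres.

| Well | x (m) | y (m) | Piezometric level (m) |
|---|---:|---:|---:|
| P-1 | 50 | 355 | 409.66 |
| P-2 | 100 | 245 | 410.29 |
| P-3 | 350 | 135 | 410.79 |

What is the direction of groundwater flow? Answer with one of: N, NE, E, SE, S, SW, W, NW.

Taking P-1 as reference: P-2−P-1 = (50, -110, +0.63); P-3−P-1 = (300, -220, +1.13).
Solve a·Δx + b·Δy = Δh: det = 50·(-220) − 300·(-110) = 22000.
∂h/∂x = [(+0.63)·(-220) − (+1.13)·(-110)] / 22000 = -0.0006500
∂h/∂y = [50·(+1.13) − 300·(+0.63)] / 22000 = -0.006023
Flow = −∇h = (+0.0006500 east, +0.006023 north), which points north.

N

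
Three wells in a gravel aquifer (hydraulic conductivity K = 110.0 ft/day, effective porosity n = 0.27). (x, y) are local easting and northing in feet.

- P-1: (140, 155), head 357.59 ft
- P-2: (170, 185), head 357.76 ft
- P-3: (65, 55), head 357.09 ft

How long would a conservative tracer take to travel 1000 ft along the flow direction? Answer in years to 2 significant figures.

Taking P-1 as reference: P-2−P-1 = (30, 30, +0.17); P-3−P-1 = (-75, -100, -0.50).
Determinant of the coordinate differences = 30·(-100) − (-75)·30 = -750.
∂h/∂x = [(+0.17)·(-100) − (-0.50)·30] / -750 = +0.002667
∂h/∂y = [30·(-0.50) − (-75)·(+0.17)] / -750 = +0.003000
|∇h| = √(0.002667² + 0.003000²) = 0.004014
Seepage velocity v = K·i/n = 110.0 × 0.004014 / 0.27 = 1.635 ft/day.
t = 1000 / 1.635 = 611.6 days = 1.67 years.

1.7 years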